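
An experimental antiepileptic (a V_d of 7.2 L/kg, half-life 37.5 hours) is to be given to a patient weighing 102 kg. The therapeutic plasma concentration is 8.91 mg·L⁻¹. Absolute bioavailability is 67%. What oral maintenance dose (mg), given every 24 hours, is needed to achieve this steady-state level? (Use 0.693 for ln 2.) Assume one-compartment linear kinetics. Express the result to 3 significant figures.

Vd(total) = 102 kg × 7.2 L/kg = 734.4 L
CL = 0.693 × Vd / t½ = 0.693 × 734.4 / 37.5 = 13.57 L/h
D = CL × Css × τ / F = 13.57 × 8.91 × 24 / 0.67 = 4331 mg

4330 mg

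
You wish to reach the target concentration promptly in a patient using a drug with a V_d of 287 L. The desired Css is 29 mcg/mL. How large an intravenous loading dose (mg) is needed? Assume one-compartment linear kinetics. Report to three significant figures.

The loading dose fills Vd to the target concentration.
LD = Vd × C = 287.0 × 29.00 = 8323 mg

8320 mg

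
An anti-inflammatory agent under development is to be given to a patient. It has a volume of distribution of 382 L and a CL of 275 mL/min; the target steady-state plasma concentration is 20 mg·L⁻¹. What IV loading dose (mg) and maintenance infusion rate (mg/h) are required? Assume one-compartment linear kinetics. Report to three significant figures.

(a) 7640 mg; (b) 330 mg/h

LD = Vd · C_target = 382.0 × 20 = 7640 mg
Convert clearance: 275 mL/min × 60 min/h ÷ 1000 mL/L = 16.50 L/h
Maintenance infusion rate = CL × Css = 16.50 × 20 = 330.0 mg/h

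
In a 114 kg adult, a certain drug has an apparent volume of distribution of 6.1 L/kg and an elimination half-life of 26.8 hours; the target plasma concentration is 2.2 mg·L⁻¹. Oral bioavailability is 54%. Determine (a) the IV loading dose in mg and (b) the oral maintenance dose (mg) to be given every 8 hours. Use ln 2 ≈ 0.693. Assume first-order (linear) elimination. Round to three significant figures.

(a) 1530 mg; (b) 586 mg

Vd = 6.1 L/kg × 114 kg = 695.4 L
LD = Vd × C = 695.4 × 2.2 = 1530 mg
CL = 0.693 × Vd / t½ = 0.693 × 695.4 / 26.8 = 17.98 L/h
D = CL × Css × τ / F = 17.98 × 2.2 × 8 / 0.54 = 586.0 mg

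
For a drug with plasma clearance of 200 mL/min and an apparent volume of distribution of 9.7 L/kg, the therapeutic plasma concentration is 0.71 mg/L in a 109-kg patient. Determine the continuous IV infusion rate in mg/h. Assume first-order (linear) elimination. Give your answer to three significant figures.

8.52 mg/h

CL = 200 mL/min = 200 × 0.06 = 12.00 L/h
At steady state, infusion rate equals elimination rate: rate in = CL × Css.
Rate = CL × Css = 12.00 × 0.71 = 8.520 mg/h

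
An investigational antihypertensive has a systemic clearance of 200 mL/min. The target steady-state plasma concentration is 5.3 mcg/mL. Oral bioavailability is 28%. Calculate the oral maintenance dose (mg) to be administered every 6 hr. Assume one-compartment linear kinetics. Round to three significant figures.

1360 mg

CL = 200 mL/min × 60/1000 = 12.00 L/h
At steady state, dose per interval replaces the amount cleared in that interval: F·D/τ = CL·Css.
D = CL × Css × τ / F = 12.00 × 5.3 × 6 / 0.28 = 1363 mg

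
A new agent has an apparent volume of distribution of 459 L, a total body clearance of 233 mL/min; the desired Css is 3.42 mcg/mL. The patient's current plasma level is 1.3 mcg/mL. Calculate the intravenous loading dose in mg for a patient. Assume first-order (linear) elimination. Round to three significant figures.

973 mg

The loading dose fills Vd to the target concentration.
Concentration deficit ΔC = 3.42 − 1.3 = 2.120 mg/L
LD = Vd × ΔC = 459.0 × 2.120 = 973.1 mg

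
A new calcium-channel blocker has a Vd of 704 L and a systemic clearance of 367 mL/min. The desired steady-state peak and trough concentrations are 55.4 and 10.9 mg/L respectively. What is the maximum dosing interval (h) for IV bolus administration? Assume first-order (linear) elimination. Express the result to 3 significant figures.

CL = 367 mL/min × 60/1000 = 22.02 L/h
k = CL / Vd = 22.02 / 704.0 = 0.03128 h⁻¹
Between IV bolus doses, concentration decays as C = C₀·e^(−kτ), so C_peak/C_trough = e^(kτ).
τ_max = ln(C_peak/C_trough) / k = ln(55.4/10.9) / 0.03128 = 1.626 / 0.03128 = 51.98 h

52.0 h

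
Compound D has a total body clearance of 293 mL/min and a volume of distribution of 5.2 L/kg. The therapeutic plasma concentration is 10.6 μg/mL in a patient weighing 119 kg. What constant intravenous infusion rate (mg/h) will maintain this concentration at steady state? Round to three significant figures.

Convert clearance: 293 mL/min × 60 min/h ÷ 1000 mL/L = 17.58 L/h
R₀ = 17.58 × 10.6 = 186.3 mg/h

186 mg/h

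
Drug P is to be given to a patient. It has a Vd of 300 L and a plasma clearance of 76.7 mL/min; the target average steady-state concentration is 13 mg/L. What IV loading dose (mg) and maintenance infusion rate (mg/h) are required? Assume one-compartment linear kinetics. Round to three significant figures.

Loading dose = Vd × C = 300.0 × 13 = 3900 mg
CL = 76.7 mL/min = 76.7 × 0.06 = 4.602 L/h
Infusion rate = 4.602 L/h × 13 mg/L = 59.83 mg/h

(a) 3900 mg; (b) 59.8 mg/h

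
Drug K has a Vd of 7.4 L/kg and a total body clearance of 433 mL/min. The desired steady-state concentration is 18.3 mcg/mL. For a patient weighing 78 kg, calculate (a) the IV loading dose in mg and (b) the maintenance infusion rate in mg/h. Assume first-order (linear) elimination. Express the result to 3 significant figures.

Vd(total) = 78 kg × 7.4 L/kg = 577.2 L
LD = Vd · C_target = 577.2 × 18.3 = 10560 mg
Convert clearance: 433 mL/min × 60 min/h ÷ 1000 mL/L = 25.98 L/h
Infusion rate = 25.98 L/h × 18.3 mg/L = 475.4 mg/h

(a) 10600 mg; (b) 475 mg/h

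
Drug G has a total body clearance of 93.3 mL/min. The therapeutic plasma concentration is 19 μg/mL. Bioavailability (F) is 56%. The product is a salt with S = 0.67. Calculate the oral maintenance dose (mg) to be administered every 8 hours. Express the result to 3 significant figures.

CL = 93.3 mL/min = 93.3 × 0.06 = 5.598 L/h
At steady state, dose per interval replaces the amount cleared in that interval: F·S·D/τ = CL·Css.
D = CL × Css × τ / F / S = 5.598 × 19 × 8 / 0.56 / 0.67 = 2268 mg

2270 mg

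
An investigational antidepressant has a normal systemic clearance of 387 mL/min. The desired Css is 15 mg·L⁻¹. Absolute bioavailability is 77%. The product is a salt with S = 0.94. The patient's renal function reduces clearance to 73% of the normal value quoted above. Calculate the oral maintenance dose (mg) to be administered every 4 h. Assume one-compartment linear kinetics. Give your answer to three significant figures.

1410 mg

Convert clearance: 387 mL/min × 60 min/h ÷ 1000 mL/L = 23.22 L/h
Patient clearance = 0.73 × 23.22 = 16.95 L/h
At steady state, dose per interval replaces the amount cleared in that interval: F·S·D/τ = CL·Css.
D = CL × Css × τ / F / S = 16.95 × 15 × 4 / 0.77 / 0.94 = 1405 mg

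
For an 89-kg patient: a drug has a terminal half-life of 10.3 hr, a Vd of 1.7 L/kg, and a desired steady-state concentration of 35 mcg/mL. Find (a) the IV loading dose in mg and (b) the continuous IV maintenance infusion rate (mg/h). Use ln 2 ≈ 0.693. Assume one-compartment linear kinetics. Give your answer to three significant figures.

Vd = 1.7 L/kg × 89 kg = 151.3 L
LD = Vd × C = 151.3 × 35 = 5296 mg
CL = 0.693 × Vd / t½ = 0.693 × 151.3 / 10.3 = 10.18 L/h
Infusion rate = CL × Css = 10.18 × 35 = 356.3 mg/h

(a) 5300 mg; (b) 356 mg/h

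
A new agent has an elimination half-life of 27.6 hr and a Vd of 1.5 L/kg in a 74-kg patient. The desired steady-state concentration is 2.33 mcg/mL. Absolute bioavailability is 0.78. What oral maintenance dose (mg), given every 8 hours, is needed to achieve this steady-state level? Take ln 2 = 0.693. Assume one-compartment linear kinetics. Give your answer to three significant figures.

Total Vd = 1.5 × 74 = 111.0 L
CL = ln 2 · Vd / t½ = 0.693 × 111.0 / 27.6 = 2.787 L/h
D = CL × Css × τ / F = 2.787 × 2.33 × 8 / 0.78 = 66.60 mg

66.6 mg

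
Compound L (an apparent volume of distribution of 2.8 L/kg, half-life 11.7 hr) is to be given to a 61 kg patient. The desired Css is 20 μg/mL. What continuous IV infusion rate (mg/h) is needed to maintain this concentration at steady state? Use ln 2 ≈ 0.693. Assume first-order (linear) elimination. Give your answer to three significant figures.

202 mg/h

Vd = 2.8 L/kg × 61 kg = 170.8 L
CL = ln 2 · Vd / t½ = 0.693 × 170.8 / 11.7 = 10.12 L/h
Infusion rate = CL × Css = 10.12 × 20 = 202.4 mg/h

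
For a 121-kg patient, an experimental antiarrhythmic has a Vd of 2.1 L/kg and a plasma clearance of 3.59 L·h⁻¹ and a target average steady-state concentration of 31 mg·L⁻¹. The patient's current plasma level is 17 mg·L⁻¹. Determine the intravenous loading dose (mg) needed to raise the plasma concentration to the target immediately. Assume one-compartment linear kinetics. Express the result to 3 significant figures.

Vd = 2.1 L/kg × 121 kg = 254.1 L
Concentration deficit ΔC = 31 − 17 = 14.00 mg/L
LD = Vd × ΔC = 254.1 × 14.00 = 3557 mg

3560 mg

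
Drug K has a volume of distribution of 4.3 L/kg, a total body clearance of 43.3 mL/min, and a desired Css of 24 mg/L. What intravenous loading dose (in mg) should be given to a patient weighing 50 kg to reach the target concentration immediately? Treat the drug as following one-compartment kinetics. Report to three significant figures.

Vd = 4.3 L/kg × 50 kg = 215.0 L
LD = Vd × C = 215.0 × 24.00 = 5160 mg

5160 mg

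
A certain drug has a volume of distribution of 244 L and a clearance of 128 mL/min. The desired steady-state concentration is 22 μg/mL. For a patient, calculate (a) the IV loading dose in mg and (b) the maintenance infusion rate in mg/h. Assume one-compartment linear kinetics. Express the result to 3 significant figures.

(a) 5370 mg; (b) 169 mg/h

Loading: fill Vd to C_target → 244.0 L × 22 mg/L = 5368 mg
CL = 128 mL/min × 60/1000 = 7.680 L/h
Maintenance: replace elimination → rate = CL × Css = 7.680 × 22 = 169.0 mg/h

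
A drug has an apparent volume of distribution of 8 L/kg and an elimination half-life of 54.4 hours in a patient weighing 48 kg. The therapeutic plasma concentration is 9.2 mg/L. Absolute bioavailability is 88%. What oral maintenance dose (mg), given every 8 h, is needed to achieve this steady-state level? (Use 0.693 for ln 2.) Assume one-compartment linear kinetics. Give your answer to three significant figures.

409 mg

Vd = 8 L/kg × 48 kg = 384.0 L
k = 0.693/54.4 = 0.01274 h⁻¹, so CL = k·Vd = 0.01274 × 384.0 = 4.892 L/h
D = CL × Css × τ / F = 4.892 × 9.2 × 8 / 0.88 = 409.1 mg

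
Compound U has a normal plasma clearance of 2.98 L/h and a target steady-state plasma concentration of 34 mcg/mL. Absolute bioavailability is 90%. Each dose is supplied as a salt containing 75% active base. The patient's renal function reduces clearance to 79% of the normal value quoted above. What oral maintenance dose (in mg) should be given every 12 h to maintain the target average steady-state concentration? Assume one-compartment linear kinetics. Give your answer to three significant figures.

1420 mg

Patient clearance = 0.79 × 2.980 = 2.354 L/h
D = CL × Css × τ / F / S = 2.354 × 34 × 12 / 0.9 / 0.75 = 1423 mg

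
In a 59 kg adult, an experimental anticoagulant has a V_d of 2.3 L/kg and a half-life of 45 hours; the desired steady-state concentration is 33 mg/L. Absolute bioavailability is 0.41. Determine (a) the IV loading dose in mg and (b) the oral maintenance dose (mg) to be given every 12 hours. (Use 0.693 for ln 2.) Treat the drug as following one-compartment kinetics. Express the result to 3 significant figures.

(a) 4480 mg; (b) 2020 mg

Total Vd = 2.3 × 59 = 135.7 L
LD = Vd × C = 135.7 × 33 = 4478 mg
CL = 0.693 × Vd / t½ = 0.693 × 135.7 / 45 = 2.090 L/h
D = CL × Css × τ / F = 2.090 × 33 × 12 / 0.41 = 2019 mg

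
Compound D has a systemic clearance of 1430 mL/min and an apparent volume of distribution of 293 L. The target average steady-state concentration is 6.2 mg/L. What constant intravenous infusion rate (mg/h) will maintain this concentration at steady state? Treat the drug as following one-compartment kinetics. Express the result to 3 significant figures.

532 mg/h

CL = 1430 mL/min × 60/1000 = 85.80 L/h
Rate = CL × Css = 85.80 × 6.2 = 532.0 mg/h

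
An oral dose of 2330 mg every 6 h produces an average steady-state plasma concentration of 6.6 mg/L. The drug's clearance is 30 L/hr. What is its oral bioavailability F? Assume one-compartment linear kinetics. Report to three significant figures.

0.510

F·D/τ = CL·Css at steady state → F = CL·Css·τ / D.
F = 30 × 6.6 × 6 / 2330 = 0.510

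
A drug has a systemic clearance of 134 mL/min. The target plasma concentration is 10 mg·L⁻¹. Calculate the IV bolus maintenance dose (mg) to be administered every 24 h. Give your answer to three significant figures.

1930 mg

CL = 134 mL/min × 60/1000 = 8.040 L/h
D = CL × Css × τ = 8.040 × 10 × 24 = 1930 mg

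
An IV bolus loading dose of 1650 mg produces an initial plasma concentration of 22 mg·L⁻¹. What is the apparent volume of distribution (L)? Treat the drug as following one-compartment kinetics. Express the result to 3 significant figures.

Immediately after an IV bolus, C₀ = Dose / Vd, so Vd = Dose / C₀.
Vd = 1650 / 22 = 75.00 L

75.0 L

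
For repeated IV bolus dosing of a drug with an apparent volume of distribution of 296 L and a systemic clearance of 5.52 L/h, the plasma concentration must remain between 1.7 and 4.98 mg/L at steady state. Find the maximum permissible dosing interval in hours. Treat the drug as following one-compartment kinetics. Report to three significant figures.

57.6 h

k = CL / Vd = 5.520 / 296.0 = 0.01865 h⁻¹
Between IV bolus doses, concentration decays as C = C₀·e^(−kτ), so C_peak/C_trough = e^(kτ).
τ_max = ln(C_peak/C_trough) / k = ln(4.98/1.7) / 0.01865 = 1.075 / 0.01865 = 57.64 h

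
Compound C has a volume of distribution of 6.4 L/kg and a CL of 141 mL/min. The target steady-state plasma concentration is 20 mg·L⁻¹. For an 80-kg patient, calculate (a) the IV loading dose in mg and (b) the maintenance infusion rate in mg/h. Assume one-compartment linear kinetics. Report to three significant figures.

Vd(total) = 80 kg × 6.4 L/kg = 512.0 L
LD = Vd · C_target = 512.0 × 20 = 10240 mg
CL = 141 mL/min = 141 × 0.06 = 8.460 L/h
Infusion rate = 8.460 L/h × 20 mg/L = 169.2 mg/h

(a) 10200 mg; (b) 169 mg/h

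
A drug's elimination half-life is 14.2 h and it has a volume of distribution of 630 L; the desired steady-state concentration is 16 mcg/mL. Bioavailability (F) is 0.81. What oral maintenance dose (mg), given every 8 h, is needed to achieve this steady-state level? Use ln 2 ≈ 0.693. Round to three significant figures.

4860 mg

k = 0.693/14.2 = 0.04880 h⁻¹, so CL = k·Vd = 0.04880 × 630.0 = 30.74 L/h
D = CL × Css × τ / F = 30.74 × 16 × 8 / 0.81 = 4858 mg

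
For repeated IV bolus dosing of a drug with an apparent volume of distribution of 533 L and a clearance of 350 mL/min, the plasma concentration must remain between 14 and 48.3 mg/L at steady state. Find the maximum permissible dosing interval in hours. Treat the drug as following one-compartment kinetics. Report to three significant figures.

31.4 h

CL = 350 mL/min = 350 × 0.06 = 21.00 L/h
k = CL / Vd = 21.00 / 533.0 = 0.03940 h⁻¹
Between IV bolus doses, concentration decays as C = C₀·e^(−kτ), so C_peak/C_trough = e^(kτ).
τ_max = ln(C_peak/C_trough) / k = ln(48.3/14) / 0.03940 = 1.238 / 0.03940 = 31.42 h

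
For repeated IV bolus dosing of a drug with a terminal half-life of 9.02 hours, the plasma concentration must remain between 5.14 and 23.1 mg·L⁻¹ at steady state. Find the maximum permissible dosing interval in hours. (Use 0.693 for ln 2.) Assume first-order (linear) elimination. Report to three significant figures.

k = 0.693 / t½ = 0.693 / 9.02 = 0.07683 h⁻¹
Between IV bolus doses, concentration decays as C = C₀·e^(−kτ), so C_peak/C_trough = e^(kτ).
τ_max = ln(C_peak/C_trough) / k = ln(23.1/5.14) / 0.07683 = 1.503 / 0.07683 = 19.56 h

19.6 h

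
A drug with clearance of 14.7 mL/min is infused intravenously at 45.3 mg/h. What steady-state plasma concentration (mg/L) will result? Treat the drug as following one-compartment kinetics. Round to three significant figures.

51.4 mg/L

CL = 14.7 mL/min × 60/1000 = 0.8820 L/h
Css = rate / CL = 45.3 / 0.8820 = 51.36 mg/L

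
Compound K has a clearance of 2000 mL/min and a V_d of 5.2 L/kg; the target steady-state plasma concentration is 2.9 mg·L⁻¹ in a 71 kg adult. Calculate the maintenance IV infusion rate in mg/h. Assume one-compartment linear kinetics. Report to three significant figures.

348 mg/h

CL = 2000 mL/min × 60/1000 = 120.0 L/h
Infusion rate = CL · Css = 120.0 L/h × 2.9 mg/L = 348.0 mg/h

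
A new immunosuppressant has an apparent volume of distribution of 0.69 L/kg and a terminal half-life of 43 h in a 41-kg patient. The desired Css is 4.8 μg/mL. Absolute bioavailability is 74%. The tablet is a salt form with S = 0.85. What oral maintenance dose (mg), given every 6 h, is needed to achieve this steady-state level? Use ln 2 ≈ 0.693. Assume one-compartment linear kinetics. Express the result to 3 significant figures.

20.9 mg

Vd = 0.69 L/kg × 41 kg = 28.29 L
CL = 0.693 × Vd / t½ = 0.693 × 28.29 / 43 = 0.4559 L/h
D = CL × Css × τ / F / S = 0.4559 × 4.8 × 6 / 0.74 / 0.85 = 20.87 mg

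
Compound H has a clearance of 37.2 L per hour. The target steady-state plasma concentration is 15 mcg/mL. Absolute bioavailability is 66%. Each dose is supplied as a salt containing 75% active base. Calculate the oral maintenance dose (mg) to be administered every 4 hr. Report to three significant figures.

4510 mg

D = CL × Css × τ / F / S = 37.20 × 15 × 4 / 0.66 / 0.75 = 4509 mg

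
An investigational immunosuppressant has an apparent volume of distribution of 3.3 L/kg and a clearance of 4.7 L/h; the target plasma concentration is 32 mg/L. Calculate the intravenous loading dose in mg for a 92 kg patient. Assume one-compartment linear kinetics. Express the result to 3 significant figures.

9720 mg

Total Vd = 3.3 × 92 = 303.6 L
LD = Vd × C = 303.6 × 32.00 = 9715 mg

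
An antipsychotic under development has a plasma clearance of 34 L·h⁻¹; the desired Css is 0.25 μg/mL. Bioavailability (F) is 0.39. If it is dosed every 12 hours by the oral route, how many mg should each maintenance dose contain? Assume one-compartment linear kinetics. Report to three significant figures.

D = CL × Css × τ / F = 34.00 × 0.25 × 12 / 0.39 = 261.5 mg

262 mg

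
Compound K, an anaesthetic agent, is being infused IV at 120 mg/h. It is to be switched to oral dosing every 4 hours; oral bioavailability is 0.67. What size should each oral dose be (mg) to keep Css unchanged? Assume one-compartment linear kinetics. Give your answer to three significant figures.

716 mg

To maintain the same Css, the systemic dosing rate must be unchanged: F·D/τ = infusion rate.
D = rate × τ / F = 120 × 4 / 0.67 = 716.4 mg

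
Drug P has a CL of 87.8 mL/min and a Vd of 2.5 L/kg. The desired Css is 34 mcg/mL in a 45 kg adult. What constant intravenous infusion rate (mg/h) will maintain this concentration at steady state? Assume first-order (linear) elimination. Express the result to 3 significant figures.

179 mg/h

CL = 87.8 mL/min = 87.8 × 0.06 = 5.268 L/h
Maintenance depends on clearance, not Vd — rate in must match rate out.
Infusion rate = CL · Css = 5.268 L/h × 34 mg/L = 179.1 mg/h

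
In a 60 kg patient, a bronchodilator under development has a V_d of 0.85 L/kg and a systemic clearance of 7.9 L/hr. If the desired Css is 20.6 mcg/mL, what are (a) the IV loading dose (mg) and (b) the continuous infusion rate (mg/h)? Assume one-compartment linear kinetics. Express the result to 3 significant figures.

(a) 1050 mg; (b) 163 mg/h

Total Vd = 0.85 × 60 = 51.00 L
LD = Vd · C_target = 51.00 × 20.6 = 1051 mg
Maintenance infusion rate = CL × Css = 7.900 × 20.6 = 162.7 mg/h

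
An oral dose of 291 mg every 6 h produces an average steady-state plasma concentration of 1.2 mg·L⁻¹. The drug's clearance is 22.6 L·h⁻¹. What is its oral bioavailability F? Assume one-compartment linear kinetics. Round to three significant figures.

0.559

F·D/τ = CL·Css at steady state → F = CL·Css·τ / D.
F = 22.6 × 1.2 × 6 / 291 = 0.559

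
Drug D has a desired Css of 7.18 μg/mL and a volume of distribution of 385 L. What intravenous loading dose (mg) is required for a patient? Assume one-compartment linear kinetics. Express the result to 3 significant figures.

2760 mg

LD = Vd × C = 385.0 × 7.180 = 2764 mg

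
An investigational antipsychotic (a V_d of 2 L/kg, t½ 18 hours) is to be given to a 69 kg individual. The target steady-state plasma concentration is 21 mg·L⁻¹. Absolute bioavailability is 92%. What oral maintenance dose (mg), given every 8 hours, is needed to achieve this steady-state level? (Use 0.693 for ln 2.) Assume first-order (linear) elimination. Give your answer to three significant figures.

Vd = 2 L/kg × 69 kg = 138.0 L
CL = 0.693 × Vd / t½ = 0.693 × 138.0 / 18 = 5.313 L/h
D = CL × Css × τ / F = 5.313 × 21 × 8 / 0.92 = 970.2 mg

970 mg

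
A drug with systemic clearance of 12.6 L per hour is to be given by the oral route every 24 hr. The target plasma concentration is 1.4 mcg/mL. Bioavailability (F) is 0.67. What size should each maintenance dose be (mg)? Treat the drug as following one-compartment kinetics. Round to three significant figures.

At steady state, dose per interval replaces the amount cleared in that interval: F·D/τ = CL·Css.
D = CL × Css × τ / F = 12.60 × 1.4 × 24 / 0.67 = 631.9 mg

632 mg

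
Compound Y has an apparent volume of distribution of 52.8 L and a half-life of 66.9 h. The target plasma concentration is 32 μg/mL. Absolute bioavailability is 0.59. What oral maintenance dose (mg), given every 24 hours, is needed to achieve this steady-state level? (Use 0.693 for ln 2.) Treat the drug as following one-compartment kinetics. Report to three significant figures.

712 mg

CL = 0.693 × Vd / t½ = 0.693 × 52.80 / 66.9 = 0.5469 L/h
D = CL × Css × τ / F = 0.5469 × 32 × 24 / 0.59 = 711.9 mg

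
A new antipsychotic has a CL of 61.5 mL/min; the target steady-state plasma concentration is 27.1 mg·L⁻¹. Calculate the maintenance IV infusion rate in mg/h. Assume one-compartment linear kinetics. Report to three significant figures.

Convert clearance: 61.5 mL/min × 60 min/h ÷ 1000 mL/L = 3.690 L/h
Infusion rate = CL · Css = 3.690 L/h × 27.1 mg/L = 100.0 mg/h

100 mg/h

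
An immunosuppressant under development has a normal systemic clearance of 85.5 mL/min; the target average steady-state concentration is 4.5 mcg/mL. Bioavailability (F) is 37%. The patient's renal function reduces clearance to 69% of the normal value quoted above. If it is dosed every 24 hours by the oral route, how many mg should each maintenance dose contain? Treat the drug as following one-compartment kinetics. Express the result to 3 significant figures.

Convert clearance: 85.5 mL/min × 60 min/h ÷ 1000 mL/L = 5.130 L/h
Patient clearance = 0.69 × 5.130 = 3.540 L/h
D = CL × Css × τ / F = 3.540 × 4.5 × 24 / 0.37 = 1033 mg

1030 mg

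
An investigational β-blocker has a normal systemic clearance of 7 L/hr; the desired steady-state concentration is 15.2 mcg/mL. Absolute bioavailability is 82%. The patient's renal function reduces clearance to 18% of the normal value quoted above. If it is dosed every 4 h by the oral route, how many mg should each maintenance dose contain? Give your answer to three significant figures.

93.4 mg

Patient clearance = 0.18 × 7.000 = 1.260 L/h
D = CL × Css × τ / F = 1.260 × 15.2 × 4 / 0.82 = 93.42 mg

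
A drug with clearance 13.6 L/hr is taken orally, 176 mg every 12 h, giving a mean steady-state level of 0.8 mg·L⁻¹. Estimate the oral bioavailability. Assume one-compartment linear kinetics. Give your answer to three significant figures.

0.742

F·D/τ = CL·Css at steady state → F = CL·Css·τ / D.
F = 13.6 × 0.8 × 12 / 176 = 0.742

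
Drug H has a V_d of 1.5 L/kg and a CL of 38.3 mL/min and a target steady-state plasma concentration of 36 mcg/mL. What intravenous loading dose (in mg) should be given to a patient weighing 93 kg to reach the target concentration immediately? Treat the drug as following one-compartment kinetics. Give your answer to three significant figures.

Total Vd = 1.5 × 93 = 139.5 L
LD = Vd × C = 139.5 × 36.00 = 5022 mg

5020 mg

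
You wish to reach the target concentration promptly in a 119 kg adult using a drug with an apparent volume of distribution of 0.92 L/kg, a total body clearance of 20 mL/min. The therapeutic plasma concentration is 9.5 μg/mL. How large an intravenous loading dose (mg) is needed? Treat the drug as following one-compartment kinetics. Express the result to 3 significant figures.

Total Vd = 0.92 × 119 = 109.5 L
LD is governed by Vd — clearance does not enter the loading-dose calculation.
LD = Vd × C = 109.5 × 9.500 = 1040 mg

1040 mg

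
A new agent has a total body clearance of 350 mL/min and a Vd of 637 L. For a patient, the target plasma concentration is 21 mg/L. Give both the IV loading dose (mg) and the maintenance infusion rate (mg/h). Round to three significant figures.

(a) 13400 mg; (b) 441 mg/h

LD = Vd · C_target = 637.0 × 21 = 13380 mg
CL = 350 mL/min = 350 × 0.06 = 21.00 L/h
Infusion rate = 21.00 L/h × 21 mg/L = 441.0 mg/h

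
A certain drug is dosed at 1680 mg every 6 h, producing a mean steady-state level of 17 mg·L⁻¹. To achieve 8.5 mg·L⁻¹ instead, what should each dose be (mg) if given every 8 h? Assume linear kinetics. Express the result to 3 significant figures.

For first-order elimination, Css ∝ F·D/(CL·τ); F and CL are unchanged, so Css ∝ D/τ.
D₂ = D₁ × (Css,target / Css,current) × (τ₂/τ₁) = 1680 × (8.5/17) × (8/6) = 1120 mg

1120 mg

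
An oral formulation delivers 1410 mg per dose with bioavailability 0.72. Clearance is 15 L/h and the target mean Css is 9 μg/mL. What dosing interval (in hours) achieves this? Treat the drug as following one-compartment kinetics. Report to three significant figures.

F·D/τ = CL·Css → τ = F·D / (CL·Css).
τ = 0.72 × 1410 / (15 × 9) = 7.520 h

7.52 h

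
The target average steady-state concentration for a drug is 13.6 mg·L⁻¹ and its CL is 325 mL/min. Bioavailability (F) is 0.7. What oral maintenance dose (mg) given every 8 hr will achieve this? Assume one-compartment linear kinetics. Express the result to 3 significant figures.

CL = 325 mL/min × 60/1000 = 19.50 L/h
D = CL × Css × τ / F = 19.50 × 13.6 × 8 / 0.7 = 3031 mg

3030 mg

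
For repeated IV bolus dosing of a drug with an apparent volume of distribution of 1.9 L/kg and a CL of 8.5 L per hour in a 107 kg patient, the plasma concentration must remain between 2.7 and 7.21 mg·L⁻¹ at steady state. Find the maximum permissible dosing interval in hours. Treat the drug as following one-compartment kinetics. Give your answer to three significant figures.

Vd(total) = 107 kg × 1.9 L/kg = 203.3 L
k = CL / Vd = 8.500 / 203.3 = 0.04181 h⁻¹
Between IV bolus doses, concentration decays as C = C₀·e^(−kτ), so C_peak/C_trough = e^(kτ).
τ_max = ln(C_peak/C_trough) / k = ln(7.21/2.7) / 0.04181 = 0.9822 / 0.04181 = 23.49 h

23.5 h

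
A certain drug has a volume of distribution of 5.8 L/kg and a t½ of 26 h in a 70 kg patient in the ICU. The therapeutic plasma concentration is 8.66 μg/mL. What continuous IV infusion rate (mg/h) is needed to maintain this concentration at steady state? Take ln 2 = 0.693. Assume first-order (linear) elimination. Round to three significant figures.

93.7 mg/h

Total Vd = 5.8 × 70 = 406.0 L
CL = ln 2 · Vd / t½ = 0.693 × 406.0 / 26 = 10.82 L/h
Infusion rate = CL × Css = 10.82 × 8.66 = 93.70 mg/h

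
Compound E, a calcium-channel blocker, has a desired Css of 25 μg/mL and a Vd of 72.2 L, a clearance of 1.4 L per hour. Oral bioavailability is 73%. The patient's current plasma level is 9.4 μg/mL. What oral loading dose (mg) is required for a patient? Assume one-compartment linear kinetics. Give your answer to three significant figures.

1540 mg

Concentration deficit ΔC = 25 − 9.4 = 15.60 mg/L
LD = Vd × ΔC / F = 72.20 × 15.60 / 0.73 = 1543 mg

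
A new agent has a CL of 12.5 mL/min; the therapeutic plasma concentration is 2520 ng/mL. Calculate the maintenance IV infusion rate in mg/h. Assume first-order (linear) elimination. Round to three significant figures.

1.89 mg/h

Convert clearance: 12.5 mL/min × 60 min/h ÷ 1000 mL/L = 0.7500 L/h
C = 2520 ng/mL = 2.520 mg/L
R₀ = 0.7500 × 2.52 = 1.890 mg/h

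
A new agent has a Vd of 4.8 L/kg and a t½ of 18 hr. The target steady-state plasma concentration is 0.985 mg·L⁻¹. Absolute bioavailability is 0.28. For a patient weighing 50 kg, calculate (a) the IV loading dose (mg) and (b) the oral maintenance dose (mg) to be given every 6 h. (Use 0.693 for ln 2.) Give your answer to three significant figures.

Vd(total) = 50 kg × 4.8 L/kg = 240.0 L
LD = Vd × C = 240.0 × 0.985 = 236.4 mg
CL = 0.693 × Vd / t½ = 0.693 × 240.0 / 18 = 9.240 L/h
D = CL × Css × τ / F = 9.240 × 0.985 × 6 / 0.28 = 195.0 mg

(a) 236 mg; (b) 195 mg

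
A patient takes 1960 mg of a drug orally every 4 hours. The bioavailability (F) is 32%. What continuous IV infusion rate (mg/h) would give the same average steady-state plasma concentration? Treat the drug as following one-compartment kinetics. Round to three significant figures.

Equivalent systemic input: infusion rate = F·D/τ.
Rate = 0.32 × 1960 / 4 = 156.8 mg/h

157 mg/h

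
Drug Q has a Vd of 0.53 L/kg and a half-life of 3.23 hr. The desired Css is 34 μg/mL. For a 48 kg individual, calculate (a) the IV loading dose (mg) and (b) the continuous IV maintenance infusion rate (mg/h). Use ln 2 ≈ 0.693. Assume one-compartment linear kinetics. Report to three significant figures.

(a) 865 mg; (b) 186 mg/h

Vd(total) = 48 kg × 0.53 L/kg = 25.44 L
LD = Vd × C = 25.44 × 34 = 865.0 mg
CL = 0.693 × Vd / t½ = 0.693 × 25.44 / 3.23 = 5.458 L/h
Infusion rate = CL × Css = 5.458 × 34 = 185.6 mg/h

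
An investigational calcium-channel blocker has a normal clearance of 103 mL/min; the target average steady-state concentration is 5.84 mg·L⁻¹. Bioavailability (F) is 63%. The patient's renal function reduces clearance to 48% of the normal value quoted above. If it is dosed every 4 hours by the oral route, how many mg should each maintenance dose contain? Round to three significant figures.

CL = 103 mL/min × 60/1000 = 6.180 L/h
Patient clearance = 0.48 × 6.180 = 2.966 L/h
At steady state, dose per interval replaces the amount cleared in that interval: F·D/τ = CL·Css.
D = CL × Css × τ / F = 2.966 × 5.84 × 4 / 0.63 = 110.0 mg

110 mg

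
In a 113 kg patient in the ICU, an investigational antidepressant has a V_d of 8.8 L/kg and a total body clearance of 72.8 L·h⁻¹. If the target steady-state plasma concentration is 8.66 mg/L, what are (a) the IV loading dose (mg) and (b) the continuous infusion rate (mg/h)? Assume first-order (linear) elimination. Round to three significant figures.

Vd = 8.8 L/kg × 113 kg = 994.4 L
Loading dose = Vd × C = 994.4 × 8.66 = 8612 mg
Infusion rate = 72.80 L/h × 8.66 mg/L = 630.4 mg/h

(a) 8610 mg; (b) 630 mg/h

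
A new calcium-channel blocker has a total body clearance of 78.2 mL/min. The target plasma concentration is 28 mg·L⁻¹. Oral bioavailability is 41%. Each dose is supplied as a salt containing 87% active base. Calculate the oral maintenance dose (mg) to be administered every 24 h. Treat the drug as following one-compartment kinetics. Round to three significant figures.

CL = 78.2 mL/min = 78.2 × 0.06 = 4.692 L/h
At steady state, dose per interval replaces the amount cleared in that interval: F·S·D/τ = CL·Css.
D = CL × Css × τ / F / S = 4.692 × 28 × 24 / 0.41 / 0.87 = 8839 mg

8840 mg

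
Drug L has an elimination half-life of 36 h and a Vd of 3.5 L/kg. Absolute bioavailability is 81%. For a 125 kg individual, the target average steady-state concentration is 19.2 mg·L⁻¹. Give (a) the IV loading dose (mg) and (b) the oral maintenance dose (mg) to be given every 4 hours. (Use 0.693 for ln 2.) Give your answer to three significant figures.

(a) 8400 mg; (b) 799 mg

Vd = 3.5 L/kg × 125 kg = 437.5 L
LD = Vd × C = 437.5 × 19.2 = 8400 mg
CL = 0.693 × Vd / t½ = 0.693 × 437.5 / 36 = 8.422 L/h
D = CL × Css × τ / F = 8.422 × 19.2 × 4 / 0.81 = 798.5 mg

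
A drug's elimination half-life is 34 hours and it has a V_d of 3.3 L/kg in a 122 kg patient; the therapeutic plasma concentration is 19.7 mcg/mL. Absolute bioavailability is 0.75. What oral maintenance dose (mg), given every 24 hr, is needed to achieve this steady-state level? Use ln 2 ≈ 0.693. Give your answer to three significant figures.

Vd(total) = 122 kg × 3.3 L/kg = 402.6 L
CL = ln 2 · Vd / t½ = 0.693 × 402.6 / 34 = 8.206 L/h
D = CL × Css × τ / F = 8.206 × 19.7 × 24 / 0.75 = 5173 mg

5170 mg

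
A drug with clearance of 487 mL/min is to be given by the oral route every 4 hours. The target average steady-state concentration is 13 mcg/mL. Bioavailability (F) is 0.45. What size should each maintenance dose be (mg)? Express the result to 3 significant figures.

3380 mg

CL = 487 mL/min × 60/1000 = 29.22 L/h
D = CL × Css × τ / F = 29.22 × 13 × 4 / 0.45 = 3377 mg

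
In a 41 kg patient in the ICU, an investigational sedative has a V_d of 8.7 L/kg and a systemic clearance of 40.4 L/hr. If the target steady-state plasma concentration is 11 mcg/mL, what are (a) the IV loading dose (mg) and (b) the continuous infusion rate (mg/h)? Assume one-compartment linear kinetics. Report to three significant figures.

Vd(total) = 41 kg × 8.7 L/kg = 356.7 L
Loading: fill Vd to C_target → 356.7 L × 11 mg/L = 3924 mg
Maintenance: replace elimination → rate = CL × Css = 40.40 × 11 = 444.4 mg/h

(a) 3920 mg; (b) 444 mg/h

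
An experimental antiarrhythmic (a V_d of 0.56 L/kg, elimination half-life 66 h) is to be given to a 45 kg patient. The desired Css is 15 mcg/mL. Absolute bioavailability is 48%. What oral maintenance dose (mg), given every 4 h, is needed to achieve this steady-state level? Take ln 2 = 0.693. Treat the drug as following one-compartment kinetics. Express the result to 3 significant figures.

33.1 mg

Vd(total) = 45 kg × 0.56 L/kg = 25.20 L
CL = 0.693 × Vd / t½ = 0.693 × 25.20 / 66 = 0.2646 L/h
D = CL × Css × τ / F = 0.2646 × 15 × 4 / 0.48 = 33.08 mg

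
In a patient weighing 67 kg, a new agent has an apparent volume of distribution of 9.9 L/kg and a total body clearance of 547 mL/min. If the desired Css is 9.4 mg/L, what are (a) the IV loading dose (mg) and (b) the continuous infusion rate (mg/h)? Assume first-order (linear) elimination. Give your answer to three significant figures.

Total Vd = 9.9 × 67 = 663.3 L
Loading dose = Vd × C = 663.3 × 9.4 = 6235 mg
Convert clearance: 547 mL/min × 60 min/h ÷ 1000 mL/L = 32.82 L/h
Infusion rate = 32.82 L/h × 9.4 mg/L = 308.5 mg/h

(a) 6240 mg; (b) 309 mg/h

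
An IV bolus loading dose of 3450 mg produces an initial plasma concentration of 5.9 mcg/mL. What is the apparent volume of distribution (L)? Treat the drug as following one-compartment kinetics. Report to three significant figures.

Immediately after an IV bolus, C₀ = Dose / Vd, so Vd = Dose / C₀.
Vd = 3450 / 5.9 = 584.7 L

585 L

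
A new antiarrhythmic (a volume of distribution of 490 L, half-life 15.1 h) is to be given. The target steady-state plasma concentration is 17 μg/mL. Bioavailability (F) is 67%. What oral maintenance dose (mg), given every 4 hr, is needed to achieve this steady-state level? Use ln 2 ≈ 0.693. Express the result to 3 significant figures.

2280 mg

k = 0.693/15.1 = 0.04589 h⁻¹, so CL = k·Vd = 0.04589 × 490.0 = 22.49 L/h
D = CL × Css × τ / F = 22.49 × 17 × 4 / 0.67 = 2283 mg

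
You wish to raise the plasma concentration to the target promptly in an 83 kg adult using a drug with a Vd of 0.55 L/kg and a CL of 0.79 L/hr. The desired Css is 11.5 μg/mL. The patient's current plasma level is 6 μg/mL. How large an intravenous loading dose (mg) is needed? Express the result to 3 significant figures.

Total Vd = 0.55 × 83 = 45.65 L
The loading dose fills Vd to the target concentration.
Concentration deficit ΔC = 11.5 − 6 = 5.500 mg/L
LD = Vd × ΔC = 45.65 × 5.500 = 251.1 mg

251 mg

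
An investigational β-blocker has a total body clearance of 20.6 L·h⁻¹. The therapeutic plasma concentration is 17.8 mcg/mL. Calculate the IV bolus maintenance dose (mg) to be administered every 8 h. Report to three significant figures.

D = CL × Css × τ = 20.60 × 17.8 × 8 = 2933 mg

2930 mg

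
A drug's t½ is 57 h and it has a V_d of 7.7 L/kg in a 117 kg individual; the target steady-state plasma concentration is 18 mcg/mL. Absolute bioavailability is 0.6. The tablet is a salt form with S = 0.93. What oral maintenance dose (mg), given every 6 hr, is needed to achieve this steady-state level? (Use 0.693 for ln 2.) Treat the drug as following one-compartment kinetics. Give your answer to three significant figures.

Total Vd = 7.7 × 117 = 900.9 L
CL = ln 2 · Vd / t½ = 0.693 × 900.9 / 57 = 10.95 L/h
D = CL × Css × τ / F / S = 10.95 × 18 × 6 / 0.6 / 0.93 = 2119 mg

2120 mg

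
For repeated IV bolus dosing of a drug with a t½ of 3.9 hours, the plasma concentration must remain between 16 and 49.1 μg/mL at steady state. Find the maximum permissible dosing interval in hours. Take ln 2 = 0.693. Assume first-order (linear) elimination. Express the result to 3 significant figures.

6.31 h

k = 0.693 / t½ = 0.693 / 3.9 = 0.1777 h⁻¹
Between IV bolus doses, concentration decays as C = C₀·e^(−kτ), so C_peak/C_trough = e^(kτ).
τ_max = ln(C_peak/C_trough) / k = ln(49.1/16) / 0.1777 = 1.121 / 0.1777 = 6.308 h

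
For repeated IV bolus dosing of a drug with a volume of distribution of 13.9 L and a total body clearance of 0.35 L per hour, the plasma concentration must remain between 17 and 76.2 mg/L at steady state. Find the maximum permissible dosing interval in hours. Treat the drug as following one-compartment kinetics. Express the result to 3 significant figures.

59.6 h

k = CL / Vd = 0.3500 / 13.90 = 0.02518 h⁻¹
Between IV bolus doses, concentration decays as C = C₀·e^(−kτ), so C_peak/C_trough = e^(kτ).
τ_max = ln(C_peak/C_trough) / k = ln(76.2/17) / 0.02518 = 1.500 / 0.02518 = 59.57 h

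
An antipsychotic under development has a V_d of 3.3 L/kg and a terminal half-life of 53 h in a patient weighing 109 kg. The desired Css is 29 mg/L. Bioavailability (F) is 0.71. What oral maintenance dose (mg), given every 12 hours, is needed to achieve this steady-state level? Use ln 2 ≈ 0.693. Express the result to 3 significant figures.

Vd = 3.3 L/kg × 109 kg = 359.7 L
CL = ln 2 · Vd / t½ = 0.693 × 359.7 / 53 = 4.703 L/h
D = CL × Css × τ / F = 4.703 × 29 × 12 / 0.71 = 2305 mg

2310 mg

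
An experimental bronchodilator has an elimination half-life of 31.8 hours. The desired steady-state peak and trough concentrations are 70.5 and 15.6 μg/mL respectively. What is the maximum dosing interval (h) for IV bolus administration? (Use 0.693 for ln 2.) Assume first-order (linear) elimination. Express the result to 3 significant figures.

69.2 h

k = 0.693 / t½ = 0.693 / 31.8 = 0.02179 h⁻¹
Between IV bolus doses, concentration decays as C = C₀·e^(−kτ), so C_peak/C_trough = e^(kτ).
τ_max = ln(C_peak/C_trough) / k = ln(70.5/15.6) / 0.02179 = 1.508 / 0.02179 = 69.21 h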